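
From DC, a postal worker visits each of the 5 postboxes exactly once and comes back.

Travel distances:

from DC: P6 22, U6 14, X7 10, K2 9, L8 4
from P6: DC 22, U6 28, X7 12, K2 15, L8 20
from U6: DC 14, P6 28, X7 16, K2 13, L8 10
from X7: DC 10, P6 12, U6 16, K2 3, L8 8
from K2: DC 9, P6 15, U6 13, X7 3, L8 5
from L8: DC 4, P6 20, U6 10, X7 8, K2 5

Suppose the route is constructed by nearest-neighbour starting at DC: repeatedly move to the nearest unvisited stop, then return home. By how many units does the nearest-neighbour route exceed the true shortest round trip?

DC: L8=4, K2=9, X7=10, U6=14, P6=22 ⇒ L8
L8: K2=5, X7=8, U6=10, P6=20 ⇒ K2
K2: X7=3, U6=13, P6=15 ⇒ X7
X7: P6=12, U6=16 ⇒ P6
P6: U6=28 ⇒ U6
NN route DC → L8 → K2 → X7 → P6 → U6 → DC costs 66.
Optimal: DC → P6 → X7 → K2 → U6 → L8 → DC costs 64 (by enumerating all 60 distinct tours).
Excess = 66 − 64 = 2.

The nearest-neighbour route is 2 longer than optimal.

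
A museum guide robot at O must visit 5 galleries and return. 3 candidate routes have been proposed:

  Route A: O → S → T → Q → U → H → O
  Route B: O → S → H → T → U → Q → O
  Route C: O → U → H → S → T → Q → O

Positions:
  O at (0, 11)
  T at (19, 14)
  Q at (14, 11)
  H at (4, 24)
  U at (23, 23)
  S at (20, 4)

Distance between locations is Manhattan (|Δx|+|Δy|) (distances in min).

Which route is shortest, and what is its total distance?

Route A: 27 + 11 + 8 + 21 + 20 + 17 = 104
Route B: 27 + 36 + 25 + 13 + 21 + 14 = 136
Route C: 35 + 20 + 36 + 11 + 8 + 14 = 124

104 min — Route A is the shortest.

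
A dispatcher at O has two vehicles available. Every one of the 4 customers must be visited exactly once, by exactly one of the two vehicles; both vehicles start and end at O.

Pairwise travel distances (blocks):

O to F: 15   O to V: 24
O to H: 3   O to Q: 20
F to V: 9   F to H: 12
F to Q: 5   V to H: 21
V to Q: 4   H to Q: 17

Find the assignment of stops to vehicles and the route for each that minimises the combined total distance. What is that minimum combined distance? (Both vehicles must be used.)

Try each way of splitting the stops between the two vehicles (each non-empty) and, for each split, find the best tour for each vehicle:
  {F} + {V, H, Q}: 30 + 48 = 78
  {V} + {F, H, Q}: 48 + 40 = 88
  {F, V} + {H, Q}: 48 + 40 = 88
  {H} + {F, V, Q}: 6 + 48 = 54
  {F, H} + {V, Q}: 30 + 48 = 78
  {V, H} + {F, Q}: 48 + 40 = 88
  … (7 splits in total)
Best: vehicle 1 O → H → O = 6; vehicle 2 O → F → V → Q → O = 48; combined 54.

Minimum combined distance: 54 blocks.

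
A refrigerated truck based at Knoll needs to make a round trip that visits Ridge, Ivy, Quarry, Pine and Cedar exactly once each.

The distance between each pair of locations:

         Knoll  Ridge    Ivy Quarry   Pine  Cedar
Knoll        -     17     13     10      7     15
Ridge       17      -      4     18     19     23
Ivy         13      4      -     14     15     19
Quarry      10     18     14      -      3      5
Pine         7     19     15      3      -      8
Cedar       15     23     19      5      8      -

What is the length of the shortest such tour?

Knoll → Ridge → Ivy → Quarry → Pine → Cedar → Knoll: 17+4+14+3+8+15 = 61
Knoll → Ridge → Ivy → Quarry → Cedar → Pine → Knoll: 17+4+14+5+8+7 = 55
Knoll → Ridge → Ivy → Pine → Quarry → Cedar → Knoll: 17+4+15+3+5+15 = 59
Knoll → Ridge → Ivy → Pine → Cedar → Quarry → Knoll: 17+4+15+8+5+10 = 59
Knoll → Ridge → Ivy → Cedar → Quarry → Pine → Knoll: 17+4+19+5+3+7 = 55
Knoll → Ridge → Ivy → Cedar → Pine → Quarry → Knoll: 17+4+19+8+3+10 = 61
Knoll → Ridge → Quarry → Ivy → Pine → Cedar → Knoll: 17+18+14+15+8+15 = 87
Knoll → Ridge → Quarry → Ivy → Cedar → Pine → Knoll: 17+18+14+19+8+7 = 83
Knoll → Ridge → Quarry → Pine → Ivy → Cedar → Knoll: 17+18+3+15+19+15 = 87
Knoll → Ridge → Quarry → Pine → Cedar → Ivy → Knoll: 17+18+3+8+19+13 = 78
Knoll → Ridge → Quarry → Cedar → Ivy → Pine → Knoll: 17+18+5+19+15+7 = 81
Knoll → Ridge → Quarry → Cedar → Pine → Ivy → Knoll: 17+18+5+8+15+13 = 76
Knoll → Ridge → Pine → Ivy → Quarry → Cedar → Knoll: 17+19+15+14+5+15 = 85
Knoll → Ridge → Pine → Ivy → Cedar → Quarry → Knoll: 17+19+15+19+5+10 = 85
… (46 more)
The minimum is 55.
One optimal route: Knoll → Ridge → Ivy → Quarry → Cedar → Pine → Knoll (or its reverse).

55 — the shortest possible round trip.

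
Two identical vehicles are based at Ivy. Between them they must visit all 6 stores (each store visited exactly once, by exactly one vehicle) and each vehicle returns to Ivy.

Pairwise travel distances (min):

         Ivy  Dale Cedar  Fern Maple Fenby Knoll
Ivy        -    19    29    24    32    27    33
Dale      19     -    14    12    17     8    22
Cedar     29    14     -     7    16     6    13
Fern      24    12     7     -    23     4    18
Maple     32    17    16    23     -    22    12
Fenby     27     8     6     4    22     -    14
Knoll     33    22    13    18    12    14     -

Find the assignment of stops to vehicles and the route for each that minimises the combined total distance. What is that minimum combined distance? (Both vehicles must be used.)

Minimum combined distance: 129 min.

Try each way of splitting the stops between the two vehicles (each non-empty) and, for each split, find the best tour for each vehicle:
  {Dale} + {Cedar, Fern, Maple, Fenby, Knoll}: 38 + 91 = 129
  {Cedar} + {Dale, Fern, Maple, Fenby, Knoll}: 58 + 90 = 148
  {Dale, Cedar} + {Fern, Maple, Fenby, Knoll}: 62 + 86 = 148
  {Fern} + {Dale, Cedar, Maple, Fenby, Knoll}: 48 + 90 = 138
  {Dale, Fern} + {Cedar, Maple, Fenby, Knoll}: 55 + 90 = 145
  {Cedar, Fern} + {Dale, Maple, Fenby, Knoll}: 60 + 85 = 145
  … (31 splits in total)
Best: vehicle 1 Ivy → Dale → Ivy = 38; vehicle 2 Ivy → Fern → Fenby → Cedar → Knoll → Maple → Ivy = 91; combined 129.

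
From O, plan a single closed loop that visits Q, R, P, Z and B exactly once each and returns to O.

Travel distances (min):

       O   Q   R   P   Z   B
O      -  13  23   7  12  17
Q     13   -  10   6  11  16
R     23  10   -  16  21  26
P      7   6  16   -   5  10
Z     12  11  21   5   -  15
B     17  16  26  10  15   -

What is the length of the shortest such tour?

With 5 stops there are 5!/2 = 60 distinct round trips (a route and its reverse cost the same).
O - Q - R - P - Z - B - O: 13+10+16+5+15+17 = 76
O - Q - R - P - B - Z - O: 13+10+16+10+15+12 = 76
O - Q - R - Z - P - B - O: 13+10+21+5+10+17 = 76
O - Q - R - Z - B - P - O: 13+10+21+15+10+7 = 76
O - Q - R - B - P - Z - O: 13+10+26+10+5+12 = 76
O - Q - R - B - Z - P - O: 13+10+26+15+5+7 = 76
O - Q - P - R - Z - B - O: 13+6+16+21+15+17 = 88
O - Q - P - R - B - Z - O: 13+6+16+26+15+12 = 88
O - Q - P - Z - R - B - O: 13+6+5+21+26+17 = 88
O - Q - P - Z - B - R - O: 13+6+5+15+26+23 = 88
O - Q - P - B - R - Z - O: 13+6+10+26+21+12 = 88
O - Q - P - B - Z - R - O: 13+6+10+15+21+23 = 88
O - Q - Z - R - P - B - O: 13+11+21+16+10+17 = 88
O - Q - Z - R - B - P - O: 13+11+21+26+10+7 = 88
… (46 more)
The minimum is 76.
One optimal route: O → Q → R → P → Z → B → O (or its reverse).

Minimum total distance: 76 min.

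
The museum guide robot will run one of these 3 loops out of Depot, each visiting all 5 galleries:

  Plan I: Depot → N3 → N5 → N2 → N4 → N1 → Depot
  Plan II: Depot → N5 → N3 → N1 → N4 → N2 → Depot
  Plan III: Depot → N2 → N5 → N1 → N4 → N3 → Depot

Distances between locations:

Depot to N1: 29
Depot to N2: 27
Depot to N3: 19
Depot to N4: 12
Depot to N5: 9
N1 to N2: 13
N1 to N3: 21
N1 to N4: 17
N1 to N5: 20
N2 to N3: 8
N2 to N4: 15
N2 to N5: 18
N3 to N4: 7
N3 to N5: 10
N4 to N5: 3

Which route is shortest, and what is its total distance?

99 — Plan II is the shortest.

Plan I: 19 + 10 + 18 + 15 + 17 + 29 = 108
Plan II: 9 + 10 + 21 + 17 + 15 + 27 = 99
Plan III: 27 + 18 + 20 + 17 + 7 + 19 = 108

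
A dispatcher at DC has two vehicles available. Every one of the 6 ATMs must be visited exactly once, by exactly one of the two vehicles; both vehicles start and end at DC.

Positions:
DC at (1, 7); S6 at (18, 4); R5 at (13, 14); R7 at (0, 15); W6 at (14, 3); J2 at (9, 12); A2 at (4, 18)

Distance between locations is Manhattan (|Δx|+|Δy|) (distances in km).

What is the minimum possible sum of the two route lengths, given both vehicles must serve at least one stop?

86 km — the smallest possible combined total.

There are 2^5 − 1 = 31 ways to divide the 6 stops into two non-empty groups. For each, the best each vehicle can do is its own shortest tour through its group:
  {S6} + {R5, R7, W6, J2, A2}: 40 + 62 = 102
  {R5} + {S6, R7, W6, J2, A2}: 38 + 66 = 104
  {S6, R5} + {R7, W6, J2, A2}: 54 + 58 = 112
  {R7} + {S6, R5, W6, J2, A2}: 18 + 68 = 86
  {S6, R7} + {R5, W6, J2, A2}: 58 + 60 = 118
  {R5, R7} + {S6, W6, J2, A2}: 42 + 64 = 106
  … (31 splits in total)
Best: vehicle 1 DC → R7 → DC = 18; vehicle 2 DC → S6 → W6 → R5 → J2 → A2 → DC = 68; combined 86.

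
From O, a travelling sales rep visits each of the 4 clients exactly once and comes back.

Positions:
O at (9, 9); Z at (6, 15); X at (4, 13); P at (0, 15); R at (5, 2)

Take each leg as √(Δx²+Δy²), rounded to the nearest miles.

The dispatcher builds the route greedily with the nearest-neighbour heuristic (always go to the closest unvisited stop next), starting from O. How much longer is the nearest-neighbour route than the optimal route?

Excess over optimum: 1 miles.

O: X=6, Z=7, R=8, P=11 ⇒ X
X: Z=3, P=4, R=11 ⇒ Z
Z: P=6, R=13 ⇒ P
P: R=14 ⇒ R
NN route O → X → Z → P → R → O costs 37.
Optimal: O → Z → X → P → R → O costs 36 (by enumerating all 12 distinct tours).
Excess = 37 − 36 = 1.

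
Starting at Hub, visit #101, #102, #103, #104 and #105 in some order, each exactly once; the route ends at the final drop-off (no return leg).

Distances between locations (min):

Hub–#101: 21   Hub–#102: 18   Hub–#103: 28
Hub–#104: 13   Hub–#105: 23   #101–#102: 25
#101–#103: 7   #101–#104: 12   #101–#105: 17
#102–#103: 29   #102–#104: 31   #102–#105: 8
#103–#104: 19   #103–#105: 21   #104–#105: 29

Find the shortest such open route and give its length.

Minimum one-way distance = 61 min.

There are 5! = 120 possible orderings.
Hub - #101 - #102 - #103 - #104 - #105: 21+25+29+19+29 = 123
Hub - #101 - #102 - #103 - #105 - #104: 21+25+29+21+29 = 125
Hub - #101 - #102 - #104 - #103 - #105: 21+25+31+19+21 = 117
Hub - #101 - #102 - #104 - #105 - #103: 21+25+31+29+21 = 127
Hub - #101 - #102 - #105 - #103 - #104: 21+25+8+21+19 = 94
Hub - #101 - #102 - #105 - #104 - #103: 21+25+8+29+19 = 102
Hub - #101 - #103 - #102 - #104 - #105: 21+7+29+31+29 = 117
Hub - #101 - #103 - #102 - #105 - #104: 21+7+29+8+29 = 94
Hub - #101 - #103 - #104 - #102 - #105: 21+7+19+31+8 = 86
Hub - #101 - #103 - #104 - #105 - #102: 21+7+19+29+8 = 84
Hub - #101 - #103 - #105 - #102 - #104: 21+7+21+8+31 = 88
Hub - #101 - #103 - #105 - #104 - #102: 21+7+21+29+31 = 109
Hub - #101 - #104 - #102 - #103 - #105: 21+12+31+29+21 = 114
Hub - #101 - #104 - #102 - #105 - #103: 21+12+31+8+21 = 93
… (106 more)
Hub - #104 - #101 - #103 - #105 - #102: 13+12+7+21+8 = 61  ← best
The minimum is 61.
One shortest path: Hub → #104 → #101 → #103 → #105 → #102.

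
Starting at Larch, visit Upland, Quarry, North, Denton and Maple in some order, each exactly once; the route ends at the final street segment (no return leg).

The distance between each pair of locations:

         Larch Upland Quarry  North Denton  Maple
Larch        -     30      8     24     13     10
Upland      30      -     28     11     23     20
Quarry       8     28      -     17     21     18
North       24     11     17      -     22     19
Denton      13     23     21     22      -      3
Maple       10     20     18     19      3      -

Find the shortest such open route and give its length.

There are 5! = 120 possible orderings.
Larch → Upland → Quarry → North → Denton → Maple: 30+28+17+22+3 = 100
Larch → Upland → Quarry → North → Maple → Denton: 30+28+17+19+3 = 97
Larch → Upland → Quarry → Denton → North → Maple: 30+28+21+22+19 = 120
Larch → Upland → Quarry → Denton → Maple → North: 30+28+21+3+19 = 101
Larch → Upland → Quarry → Maple → North → Denton: 30+28+18+19+22 = 117
Larch → Upland → Quarry → Maple → Denton → North: 30+28+18+3+22 = 101
Larch → Upland → North → Quarry → Denton → Maple: 30+11+17+21+3 = 82
Larch → Upland → North → Quarry → Maple → Denton: 30+11+17+18+3 = 79
Larch → Upland → North → Denton → Quarry → Maple: 30+11+22+21+18 = 102
Larch → Upland → North → Denton → Maple → Quarry: 30+11+22+3+18 = 84
Larch → Upland → North → Maple → Quarry → Denton: 30+11+19+18+21 = 99
Larch → Upland → North → Maple → Denton → Quarry: 30+11+19+3+21 = 84
Larch → Upland → Denton → Quarry → North → Maple: 30+23+21+17+19 = 110
Larch → Upland → Denton → Quarry → Maple → North: 30+23+21+18+19 = 111
… (106 more)
Larch → Quarry → North → Upland → Maple → Denton: 8+17+11+20+3 = 59  ← best
The minimum is 59.
One shortest path: Larch → Quarry → North → Upland → Maple → Denton.

Shortest open route: 59.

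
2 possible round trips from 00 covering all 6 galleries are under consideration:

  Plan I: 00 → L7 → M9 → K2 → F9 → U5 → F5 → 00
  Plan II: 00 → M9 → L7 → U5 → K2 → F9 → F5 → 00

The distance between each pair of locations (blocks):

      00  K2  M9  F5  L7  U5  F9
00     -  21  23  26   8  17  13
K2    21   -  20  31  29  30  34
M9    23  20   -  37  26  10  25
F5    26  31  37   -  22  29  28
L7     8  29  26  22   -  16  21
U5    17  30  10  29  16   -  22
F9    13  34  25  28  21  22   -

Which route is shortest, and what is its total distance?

Shortest is Plan I, total 165 blocks.

Plan I: 8 + 26 + 20 + 34 + 22 + 29 + 26 = 165
Plan II: 23 + 26 + 16 + 30 + 34 + 28 + 26 = 183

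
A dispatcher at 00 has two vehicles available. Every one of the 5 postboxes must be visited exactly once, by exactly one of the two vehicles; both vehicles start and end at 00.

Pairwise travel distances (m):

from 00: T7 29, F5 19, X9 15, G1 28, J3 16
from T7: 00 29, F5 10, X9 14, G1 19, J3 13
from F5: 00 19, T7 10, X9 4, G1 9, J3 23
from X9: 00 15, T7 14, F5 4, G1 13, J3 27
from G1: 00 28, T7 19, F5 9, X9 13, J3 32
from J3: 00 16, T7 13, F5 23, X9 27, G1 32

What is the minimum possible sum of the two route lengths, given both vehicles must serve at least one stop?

106 m — the smallest possible combined total.

Check every non-empty split of the stops between the two vehicles; for each half take its own optimal tour:
  {T7} + {F5, X9, G1, J3}: 58 + 76 = 134
  {F5} + {T7, X9, G1, J3}: 38 + 76 = 114
  {T7, F5} + {X9, G1, J3}: 58 + 76 = 134
  {X9} + {T7, F5, G1, J3}: 30 + 76 = 106
  {T7, X9} + {F5, G1, J3}: 58 + 76 = 134
  {F5, X9} + {T7, G1, J3}: 38 + 76 = 114
  … (15 splits in total)
Best: vehicle 1 00 → X9 → 00 = 30; vehicle 2 00 → F5 → G1 → T7 → J3 → 00 = 76; combined 106.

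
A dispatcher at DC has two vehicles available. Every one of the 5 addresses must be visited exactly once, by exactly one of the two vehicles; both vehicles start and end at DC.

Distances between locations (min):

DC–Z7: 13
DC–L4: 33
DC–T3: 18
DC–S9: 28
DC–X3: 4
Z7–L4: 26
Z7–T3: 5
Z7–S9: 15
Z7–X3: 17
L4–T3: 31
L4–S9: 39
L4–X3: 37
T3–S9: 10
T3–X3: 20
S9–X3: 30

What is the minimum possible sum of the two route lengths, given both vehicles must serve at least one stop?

Minimum combined distance: 108 min.

Try each way of splitting the stops between the two vehicles (each non-empty) and, for each split, find the best tour for each vehicle:
  {Z7} + {L4, T3, S9, X3}: 26 + 106 = 132
  {L4} + {Z7, T3, S9, X3}: 66 + 62 = 128
  {Z7, L4} + {T3, S9, X3}: 72 + 62 = 134
  {T3} + {Z7, L4, S9, X3}: 36 + 108 = 144
  {Z7, T3} + {L4, S9, X3}: 36 + 106 = 142
  {L4, T3} + {Z7, S9, X3}: 82 + 62 = 144
  … (15 splits in total)
  {Z7, L4, T3, S9} + {X3}: 100 + 8 = 108  ← best
Best: vehicle 1 DC → Z7 → T3 → S9 → L4 → DC = 100; vehicle 2 DC → X3 → DC = 8; combined 108.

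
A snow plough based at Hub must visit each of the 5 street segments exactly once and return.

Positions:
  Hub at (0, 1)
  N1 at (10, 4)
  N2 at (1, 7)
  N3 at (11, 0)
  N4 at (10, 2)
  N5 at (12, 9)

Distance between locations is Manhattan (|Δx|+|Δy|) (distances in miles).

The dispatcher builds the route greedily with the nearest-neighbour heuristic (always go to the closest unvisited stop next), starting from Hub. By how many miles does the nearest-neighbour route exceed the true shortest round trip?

Excess over optimum: 10 miles.

Hub: N2=7, N4=11, N3=12, N1=13, N5=20 ⇒ N2
N2: N1=12, N5=13, N4=14, N3=17 ⇒ N1
N1: N4=2, N3=5, N5=7 ⇒ N4
N4: N3=3, N5=9 ⇒ N3
N3: N5=10 ⇒ N5
NN route Hub → N2 → N1 → N4 → N3 → N5 → Hub costs 54.
Optimal: Hub → N2 → N5 → N1 → N4 → N3 → Hub costs 44 (by enumerating all 60 distinct tours).
Excess = 54 − 44 = 10.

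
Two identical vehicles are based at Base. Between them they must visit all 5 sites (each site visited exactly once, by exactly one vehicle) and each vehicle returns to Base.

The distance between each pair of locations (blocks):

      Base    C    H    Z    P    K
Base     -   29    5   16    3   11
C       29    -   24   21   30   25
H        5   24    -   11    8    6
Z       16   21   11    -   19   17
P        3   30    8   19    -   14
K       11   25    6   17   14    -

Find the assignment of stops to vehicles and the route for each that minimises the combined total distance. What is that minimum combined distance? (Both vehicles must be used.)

79 blocks — the smallest possible combined total.

Check every non-empty split of the stops between the two vehicles; for each half take its own optimal tour:
  {C} + {H, Z, P, K}: 58 + 50 = 108
  {H} + {C, Z, P, K}: 10 + 79 = 89
  {C, H} + {Z, P, K}: 58 + 50 = 108
  {Z} + {C, H, P, K}: 32 + 69 = 101
  {C, Z} + {H, P, K}: 66 + 28 = 94
  {H, Z} + {C, P, K}: 32 + 69 = 101
  … (15 splits in total)
  {P} + {C, H, Z, K}: 6 + 73 = 79  ← best
Best: vehicle 1 Base → P → Base = 6; vehicle 2 Base → H → Z → C → K → Base = 73; combined 79.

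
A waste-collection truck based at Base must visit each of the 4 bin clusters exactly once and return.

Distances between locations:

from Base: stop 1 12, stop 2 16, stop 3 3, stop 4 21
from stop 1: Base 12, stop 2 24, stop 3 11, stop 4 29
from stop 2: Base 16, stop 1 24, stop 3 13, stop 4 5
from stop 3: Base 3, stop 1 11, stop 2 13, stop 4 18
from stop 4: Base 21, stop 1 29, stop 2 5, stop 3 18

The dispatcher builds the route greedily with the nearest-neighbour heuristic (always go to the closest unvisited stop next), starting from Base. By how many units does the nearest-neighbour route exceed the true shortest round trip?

From Base: stop 3=3, stop 1=12, stop 2=16, stop 4=21 → choose stop 3 (3).
From stop 3: stop 1=11, stop 2=13, stop 4=18 → choose stop 1 (11).
From stop 1: stop 2=24, stop 4=29 → choose stop 2 (24).
From stop 2: stop 4=5 → choose stop 4 (5).
NN route Base → stop 3 → stop 1 → stop 2 → stop 4 → Base costs 64.
Optimal: Base → stop 1 → stop 2 → stop 4 → stop 3 → Base costs 62 (by enumerating all 12 distinct tours).
Excess = 64 − 62 = 2.

The nearest-neighbour route is 2 longer than optimal.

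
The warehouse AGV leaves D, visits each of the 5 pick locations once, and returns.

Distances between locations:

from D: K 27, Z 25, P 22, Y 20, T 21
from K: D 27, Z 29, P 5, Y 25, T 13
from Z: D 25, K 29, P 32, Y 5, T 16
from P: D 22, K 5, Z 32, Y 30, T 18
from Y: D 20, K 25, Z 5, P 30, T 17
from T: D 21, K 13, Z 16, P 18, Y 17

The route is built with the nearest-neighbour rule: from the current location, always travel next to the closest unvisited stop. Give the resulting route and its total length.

Total distance 81 via the nearest-neighbour route D → Y → Z → T → K → P → D.

From D: distances to unvisited — Y=20, T=21, P=22, Z=25, K=27. Nearest is Y (20).
From Y: distances to unvisited — Z=5, T=17, K=25, P=30. Nearest is Z (5).
From Z: distances to unvisited — T=16, K=29, P=32. Nearest is T (16).
From T: distances to unvisited — K=13, P=18. Nearest is K (13).
From K: distances to unvisited — P=5. Nearest is P (5).
Return P→D: 22.
Total = 20 + 5 + 16 + 13 + 5 + 22 = 81.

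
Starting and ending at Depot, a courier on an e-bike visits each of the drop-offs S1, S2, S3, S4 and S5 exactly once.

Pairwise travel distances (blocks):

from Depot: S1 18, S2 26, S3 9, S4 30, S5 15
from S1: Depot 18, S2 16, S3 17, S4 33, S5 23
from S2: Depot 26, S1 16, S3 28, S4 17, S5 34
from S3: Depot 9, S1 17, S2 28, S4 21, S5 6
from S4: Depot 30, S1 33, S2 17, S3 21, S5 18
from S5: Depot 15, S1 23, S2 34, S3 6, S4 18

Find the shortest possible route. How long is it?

Minimum total distance: 84 blocks.

Depot→S1→S2→S3→S4→S5→Depot: 18+16+28+21+18+15 = 116
Depot→S1→S2→S3→S5→S4→Depot: 18+16+28+6+18+30 = 116
Depot→S1→S2→S4→S3→S5→Depot: 18+16+17+21+6+15 = 93
Depot→S1→S2→S4→S5→S3→Depot: 18+16+17+18+6+9 = 84
Depot→S1→S2→S5→S3→S4→Depot: 18+16+34+6+21+30 = 125
Depot→S1→S2→S5→S4→S3→Depot: 18+16+34+18+21+9 = 116
Depot→S1→S3→S2→S4→S5→Depot: 18+17+28+17+18+15 = 113
Depot→S1→S3→S2→S5→S4→Depot: 18+17+28+34+18+30 = 145
Depot→S1→S3→S4→S2→S5→Depot: 18+17+21+17+34+15 = 122
Depot→S1→S3→S4→S5→S2→Depot: 18+17+21+18+34+26 = 134
Depot→S1→S3→S5→S2→S4→Depot: 18+17+6+34+17+30 = 122
Depot→S1→S3→S5→S4→S2→Depot: 18+17+6+18+17+26 = 102
Depot→S1→S4→S2→S3→S5→Depot: 18+33+17+28+6+15 = 117
Depot→S1→S4→S2→S5→S3→Depot: 18+33+17+34+6+9 = 117
… (46 more)
The minimum is 84.
One optimal route: Depot → S1 → S2 → S4 → S5 → S3 → Depot (or its reverse).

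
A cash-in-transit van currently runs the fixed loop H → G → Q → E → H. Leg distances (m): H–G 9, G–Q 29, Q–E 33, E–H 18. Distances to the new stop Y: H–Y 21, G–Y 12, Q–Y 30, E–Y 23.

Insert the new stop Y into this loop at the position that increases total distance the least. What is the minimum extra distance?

+13 m — insert Y between G and Q.

Insertion cost between consecutive stops i–j is d(i,Y) + d(Y,j) − d(i,j):
  between H and G: 21 + 12 − 9 = 24
  between G and Q: 12 + 30 − 29 = 13
  between Q and E: 30 + 23 − 33 = 20
  between E and H: 23 + 21 − 18 = 26
Cheapest insertion is between G and Q, adding 13.
New total = 89 + 13 = 102.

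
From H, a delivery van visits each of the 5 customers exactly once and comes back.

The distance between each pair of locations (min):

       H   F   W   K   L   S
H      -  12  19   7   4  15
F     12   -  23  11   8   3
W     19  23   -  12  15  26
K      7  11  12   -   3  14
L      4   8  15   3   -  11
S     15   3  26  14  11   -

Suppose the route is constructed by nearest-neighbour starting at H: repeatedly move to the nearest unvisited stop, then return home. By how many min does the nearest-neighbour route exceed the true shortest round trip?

H: L=4, K=7, F=12, S=15, W=19 ⇒ L
L: K=3, F=8, S=11, W=15 ⇒ K
K: F=11, W=12, S=14 ⇒ F
F: S=3, W=23 ⇒ S
S: W=26 ⇒ W
NN route H → L → K → F → S → W → H costs 66.
Optimal: H → F → S → W → K → L → H costs 60 (by enumerating all 60 distinct tours).
Excess = 66 − 60 = 6.

Excess over optimum: 6 min.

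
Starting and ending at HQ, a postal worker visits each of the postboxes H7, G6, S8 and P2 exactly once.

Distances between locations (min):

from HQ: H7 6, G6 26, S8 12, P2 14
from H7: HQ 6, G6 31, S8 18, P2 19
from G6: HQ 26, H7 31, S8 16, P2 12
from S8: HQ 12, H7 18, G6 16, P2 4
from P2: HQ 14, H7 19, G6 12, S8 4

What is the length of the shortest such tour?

HQ → H7 → G6 → S8 → P2 → HQ: 6+31+16+4+14 = 71
HQ → H7 → G6 → P2 → S8 → HQ: 6+31+12+4+12 = 65
HQ → H7 → S8 → G6 → P2 → HQ: 6+18+16+12+14 = 66
HQ → H7 → S8 → P2 → G6 → HQ: 6+18+4+12+26 = 66
HQ → H7 → P2 → G6 → S8 → HQ: 6+19+12+16+12 = 65
HQ → H7 → P2 → S8 → G6 → HQ: 6+19+4+16+26 = 71
HQ → G6 → H7 → S8 → P2 → HQ: 26+31+18+4+14 = 93
HQ → G6 → H7 → P2 → S8 → HQ: 26+31+19+4+12 = 92
HQ → G6 → S8 → H7 → P2 → HQ: 26+16+18+19+14 = 93
HQ → G6 → P2 → H7 → S8 → HQ: 26+12+19+18+12 = 87
HQ → S8 → H7 → G6 → P2 → HQ: 12+18+31+12+14 = 87
HQ → S8 → G6 → H7 → P2 → HQ: 12+16+31+19+14 = 92
The minimum is 65.
One optimal route: HQ → H7 → G6 → P2 → S8 → HQ (or its reverse).

Minimum total distance: 65 min.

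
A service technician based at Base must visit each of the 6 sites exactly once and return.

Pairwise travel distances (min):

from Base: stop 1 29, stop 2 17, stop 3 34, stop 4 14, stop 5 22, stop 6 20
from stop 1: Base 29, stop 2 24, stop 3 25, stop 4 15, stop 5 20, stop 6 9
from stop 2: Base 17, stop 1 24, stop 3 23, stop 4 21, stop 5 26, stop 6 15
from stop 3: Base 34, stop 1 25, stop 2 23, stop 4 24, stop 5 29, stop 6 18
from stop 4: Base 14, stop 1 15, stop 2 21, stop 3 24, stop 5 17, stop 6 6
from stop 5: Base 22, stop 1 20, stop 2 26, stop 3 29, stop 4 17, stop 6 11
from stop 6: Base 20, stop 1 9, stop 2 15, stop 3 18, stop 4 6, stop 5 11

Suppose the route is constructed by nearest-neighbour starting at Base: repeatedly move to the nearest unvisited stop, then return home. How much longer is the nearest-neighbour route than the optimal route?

Base: stop 4=14, stop 2=17, stop 6=20, stop 5=22, stop 1=29, stop 3=34 ⇒ stop 4
stop 4: stop 6=6, stop 1=15, stop 5=17, stop 2=21, stop 3=24 ⇒ stop 6
stop 6: stop 1=9, stop 5=11, stop 2=15, stop 3=18 ⇒ stop 1
stop 1: stop 5=20, stop 2=24, stop 3=25 ⇒ stop 5
stop 5: stop 2=26, stop 3=29 ⇒ stop 2
stop 2: stop 3=23 ⇒ stop 3
NN route Base → stop 4 → stop 6 → stop 1 → stop 5 → stop 2 → stop 3 → Base costs 132.
Optimal: Base → stop 2 → stop 3 → stop 1 → stop 5 → stop 6 → stop 4 → Base costs 116 (by enumerating all 360 distinct tours).
Excess = 132 − 116 = 16.

16 min longer than the optimal tour.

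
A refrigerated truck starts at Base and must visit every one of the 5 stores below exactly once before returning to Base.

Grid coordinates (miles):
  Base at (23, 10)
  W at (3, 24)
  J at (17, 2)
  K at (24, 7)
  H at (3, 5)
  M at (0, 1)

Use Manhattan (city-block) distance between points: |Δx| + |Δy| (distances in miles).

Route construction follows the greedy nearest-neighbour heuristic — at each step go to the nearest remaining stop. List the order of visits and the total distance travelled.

Base → [K:4 / J:14 / H:25 / M:32 / W:34] → K (4)
K → [J:12 / H:23 / M:30 / W:38] → J (12)
J → [H:17 / M:18 / W:36] → H (17)
H → [M:7 / W:19] → M (7)
M → [W:26] → W (26)
Return W→Base: 34.
Total = 4 + 12 + 17 + 7 + 26 + 34 = 100.

Nearest-neighbour total = 100 miles; route Base → K → J → H → M → W → Base.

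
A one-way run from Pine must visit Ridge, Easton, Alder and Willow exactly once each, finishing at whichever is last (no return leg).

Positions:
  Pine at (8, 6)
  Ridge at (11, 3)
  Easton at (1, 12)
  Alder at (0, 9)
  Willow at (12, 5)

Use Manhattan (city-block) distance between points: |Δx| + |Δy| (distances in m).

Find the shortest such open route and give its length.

Minimum one-way distance = 29 m.

There are 4! = 24 possible orderings.
Pine → Ridge → Easton → Alder → Willow: 6+19+4+16 = 45
Pine → Ridge → Easton → Willow → Alder: 6+19+18+16 = 59
Pine → Ridge → Alder → Easton → Willow: 6+17+4+18 = 45
Pine → Ridge → Alder → Willow → Easton: 6+17+16+18 = 57
Pine → Ridge → Willow → Easton → Alder: 6+3+18+4 = 31
Pine → Ridge → Willow → Alder → Easton: 6+3+16+4 = 29
Pine → Easton → Ridge → Alder → Willow: 13+19+17+16 = 65
Pine → Easton → Ridge → Willow → Alder: 13+19+3+16 = 51
Pine → Easton → Alder → Ridge → Willow: 13+4+17+3 = 37
Pine → Easton → Alder → Willow → Ridge: 13+4+16+3 = 36
Pine → Easton → Willow → Ridge → Alder: 13+18+3+17 = 51
Pine → Easton → Willow → Alder → Ridge: 13+18+16+17 = 64
Pine → Alder → Ridge → Easton → Willow: 11+17+19+18 = 65
Pine → Alder → Ridge → Willow → Easton: 11+17+3+18 = 49
… (10 more)
The minimum is 29.
One shortest path: Pine → Ridge → Willow → Alder → Easton.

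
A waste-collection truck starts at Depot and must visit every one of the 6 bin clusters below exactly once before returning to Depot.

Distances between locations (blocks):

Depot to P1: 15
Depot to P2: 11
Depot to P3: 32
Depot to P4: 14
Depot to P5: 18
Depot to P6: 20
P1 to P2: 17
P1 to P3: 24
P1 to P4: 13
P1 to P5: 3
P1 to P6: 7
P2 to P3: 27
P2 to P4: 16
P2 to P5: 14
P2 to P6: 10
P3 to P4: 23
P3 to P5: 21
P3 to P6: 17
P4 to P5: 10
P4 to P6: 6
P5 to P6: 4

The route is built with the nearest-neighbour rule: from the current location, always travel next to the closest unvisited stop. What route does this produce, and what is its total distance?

Depot → [P2:11 / P4:14 / P1:15 / P5:18 / P6:20 / P3:32] → P2 (11)
P2 → [P6:10 / P5:14 / P4:16 / P1:17 / P3:27] → P6 (10)
P6 → [P5:4 / P4:6 / P1:7 / P3:17] → P5 (4)
P5 → [P1:3 / P4:10 / P3:21] → P1 (3)
P1 → [P4:13 / P3:24] → P4 (13)
P4 → [P3:23] → P3 (23)
Return P3→Depot: 32.
Total = 11 + 10 + 4 + 3 + 13 + 23 + 32 = 96.

96 blocks along Depot → P2 → P6 → P5 → P1 → P4 → P3 → Depot.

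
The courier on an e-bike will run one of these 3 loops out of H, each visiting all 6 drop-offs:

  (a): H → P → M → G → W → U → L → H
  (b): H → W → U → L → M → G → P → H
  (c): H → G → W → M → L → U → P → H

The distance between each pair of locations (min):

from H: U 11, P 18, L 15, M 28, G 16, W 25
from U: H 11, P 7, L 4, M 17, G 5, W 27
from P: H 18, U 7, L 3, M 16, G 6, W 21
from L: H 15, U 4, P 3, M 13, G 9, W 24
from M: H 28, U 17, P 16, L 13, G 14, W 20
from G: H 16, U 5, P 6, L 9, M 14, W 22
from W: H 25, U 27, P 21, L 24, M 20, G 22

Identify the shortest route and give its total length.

100 min — (c) is the shortest.

(a): 18 + 16 + 14 + 22 + 27 + 4 + 15 = 116
(b): 25 + 27 + 4 + 13 + 14 + 6 + 18 = 107
(c): 16 + 22 + 20 + 13 + 4 + 7 + 18 = 100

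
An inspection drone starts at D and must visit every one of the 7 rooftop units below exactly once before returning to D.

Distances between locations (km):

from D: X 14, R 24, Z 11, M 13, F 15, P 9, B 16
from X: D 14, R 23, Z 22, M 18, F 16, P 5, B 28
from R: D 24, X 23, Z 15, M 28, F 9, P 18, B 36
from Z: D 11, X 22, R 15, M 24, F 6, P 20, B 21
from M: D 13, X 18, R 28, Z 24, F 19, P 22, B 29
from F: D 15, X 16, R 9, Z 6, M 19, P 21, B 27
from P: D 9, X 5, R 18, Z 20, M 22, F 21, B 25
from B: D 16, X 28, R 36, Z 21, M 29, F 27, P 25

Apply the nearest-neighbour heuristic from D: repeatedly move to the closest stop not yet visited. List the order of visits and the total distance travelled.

D → [P:9 / Z:11 / M:13 / X:14 / F:15 / B:16 / R:24] → P (9)
P → [X:5 / R:18 / Z:20 / F:21 / M:22 / B:25] → X (5)
X → [F:16 / M:18 / Z:22 / R:23 / B:28] → F (16)
F → [Z:6 / R:9 / M:19 / B:27] → Z (6)
Z → [R:15 / B:21 / M:24] → R (15)
R → [M:28 / B:36] → M (28)
M → [B:29] → B (29)
Return B→D: 16.
Total = 9 + 5 + 16 + 6 + 15 + 28 + 29 + 16 = 124.

Total distance 124 km via the nearest-neighbour route D → P → X → F → Z → R → M → B → D.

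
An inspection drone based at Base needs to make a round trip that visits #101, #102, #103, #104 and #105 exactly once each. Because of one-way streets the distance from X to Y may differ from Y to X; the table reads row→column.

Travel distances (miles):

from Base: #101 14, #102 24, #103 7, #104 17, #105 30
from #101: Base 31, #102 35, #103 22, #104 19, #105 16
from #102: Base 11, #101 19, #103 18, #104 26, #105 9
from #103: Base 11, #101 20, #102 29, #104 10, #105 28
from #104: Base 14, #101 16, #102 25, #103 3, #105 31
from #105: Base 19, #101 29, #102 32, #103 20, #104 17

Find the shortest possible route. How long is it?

Base→#101→#102→#103→#104→#105→Base: 14+35+18+10+31+19 = 127
Base→#101→#102→#103→#105→#104→Base: 14+35+18+28+17+14 = 126
Base→#101→#102→#104→#103→#105→Base: 14+35+26+3+28+19 = 125
Base→#101→#102→#104→#105→#103→Base: 14+35+26+31+20+11 = 137
Base→#101→#102→#105→#103→#104→Base: 14+35+9+20+10+14 = 102
Base→#101→#102→#105→#104→#103→Base: 14+35+9+17+3+11 = 89
Base→#101→#103→#102→#104→#105→Base: 14+22+29+26+31+19 = 141
Base→#101→#103→#102→#105→#104→Base: 14+22+29+9+17+14 = 105
Base→#101→#103→#104→#102→#105→Base: 14+22+10+25+9+19 = 99
Base→#101→#103→#104→#105→#102→Base: 14+22+10+31+32+11 = 120
Base→#101→#103→#105→#102→#104→Base: 14+22+28+32+26+14 = 136
Base→#101→#103→#105→#104→#102→Base: 14+22+28+17+25+11 = 117
Base→#101→#104→#102→#103→#105→Base: 14+19+25+18+28+19 = 123
Base→#101→#104→#102→#105→#103→Base: 14+19+25+9+20+11 = 98
… (106 more)
The minimum is 89.
One optimal route: Base → #101 → #102 → #105 → #104 → #103 → Base.

Shortest round trip = 89 miles.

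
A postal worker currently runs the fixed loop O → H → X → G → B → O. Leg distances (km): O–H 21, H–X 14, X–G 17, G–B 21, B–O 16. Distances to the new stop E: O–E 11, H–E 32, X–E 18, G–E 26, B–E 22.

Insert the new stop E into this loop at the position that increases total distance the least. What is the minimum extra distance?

+17 km — insert E between B and O.

Insertion cost between consecutive stops i–j is d(i,E) + d(E,j) − d(i,j):
  between O and H: 11 + 32 − 21 = 22
  between H and X: 32 + 18 − 14 = 36
  between X and G: 18 + 26 − 17 = 27
  between G and B: 26 + 22 − 21 = 27
  between B and O: 22 + 11 − 16 = 17
Cheapest insertion is between B and O, adding 17.
New total = 89 + 17 = 106.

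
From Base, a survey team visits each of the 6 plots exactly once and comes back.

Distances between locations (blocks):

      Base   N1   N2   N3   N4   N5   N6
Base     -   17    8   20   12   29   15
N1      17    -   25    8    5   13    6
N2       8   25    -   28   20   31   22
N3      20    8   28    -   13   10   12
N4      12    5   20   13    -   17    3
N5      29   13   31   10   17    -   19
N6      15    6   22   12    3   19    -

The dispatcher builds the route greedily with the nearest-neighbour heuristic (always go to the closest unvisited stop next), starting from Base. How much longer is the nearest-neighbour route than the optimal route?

Excess over optimum: 6 blocks.

Base: N2=8, N4=12, N6=15, N1=17, N3=20, N5=29 ⇒ N2
N2: N4=20, N6=22, N1=25, N3=28, N5=31 ⇒ N4
N4: N6=3, N1=5, N3=13, N5=17 ⇒ N6
N6: N1=6, N3=12, N5=19 ⇒ N1
N1: N3=8, N5=13 ⇒ N3
N3: N5=10 ⇒ N5
NN route Base → N2 → N4 → N6 → N1 → N3 → N5 → Base costs 84.
Optimal: Base → N2 → N5 → N3 → N1 → N6 → N4 → Base costs 78 (by enumerating all 360 distinct tours).
Excess = 84 − 78 = 6.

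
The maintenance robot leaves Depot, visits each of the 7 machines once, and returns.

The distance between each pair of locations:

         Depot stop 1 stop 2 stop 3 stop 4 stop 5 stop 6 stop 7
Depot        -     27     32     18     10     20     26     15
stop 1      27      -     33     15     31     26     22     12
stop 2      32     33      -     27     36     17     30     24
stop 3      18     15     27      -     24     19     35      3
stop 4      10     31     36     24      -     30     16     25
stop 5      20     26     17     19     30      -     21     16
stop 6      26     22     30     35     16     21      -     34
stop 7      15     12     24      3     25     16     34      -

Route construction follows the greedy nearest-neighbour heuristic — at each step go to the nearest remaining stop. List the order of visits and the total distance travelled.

From Depot: distances to unvisited — stop 4=10, stop 7=15, stop 3=18, stop 5=20, stop 6=26, stop 1=27, stop 2=32. Nearest is stop 4 (10).
From stop 4: distances to unvisited — stop 6=16, stop 3=24, stop 7=25, stop 5=30, stop 1=31, stop 2=36. Nearest is stop 6 (16).
From stop 6: distances to unvisited — stop 5=21, stop 1=22, stop 2=30, stop 7=34, stop 3=35. Nearest is stop 5 (21).
From stop 5: distances to unvisited — stop 7=16, stop 2=17, stop 3=19, stop 1=26. Nearest is stop 7 (16).
From stop 7: distances to unvisited — stop 3=3, stop 1=12, stop 2=24. Nearest is stop 3 (3).
From stop 3: distances to unvisited — stop 1=15, stop 2=27. Nearest is stop 1 (15).
From stop 1: distances to unvisited — stop 2=33. Nearest is stop 2 (33).
Return stop 2→Depot: 32.
Total = 10 + 16 + 21 + 16 + 3 + 15 + 33 + 32 = 146.

Total distance 146 via the nearest-neighbour route Depot → stop 4 → stop 6 → stop 5 → stop 7 → stop 3 → stop 1 → stop 2 → Depot.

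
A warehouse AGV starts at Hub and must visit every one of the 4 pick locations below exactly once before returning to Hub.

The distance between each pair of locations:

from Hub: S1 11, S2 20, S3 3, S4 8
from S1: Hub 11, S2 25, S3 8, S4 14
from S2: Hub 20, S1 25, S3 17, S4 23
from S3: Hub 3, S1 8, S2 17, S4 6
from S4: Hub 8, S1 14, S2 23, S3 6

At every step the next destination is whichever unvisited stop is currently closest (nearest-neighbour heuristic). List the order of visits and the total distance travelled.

Nearest-neighbour total = 68; route Hub → S3 → S4 → S1 → S2 → Hub.

From Hub: distances to unvisited — S3=3, S4=8, S1=11, S2=20. Nearest is S3 (3).
From S3: distances to unvisited — S4=6, S1=8, S2=17. Nearest is S4 (6).
From S4: distances to unvisited — S1=14, S2=23. Nearest is S1 (14).
From S1: distances to unvisited — S2=25. Nearest is S2 (25).
Return S2→Hub: 20.
Total = 3 + 6 + 14 + 25 + 20 = 68.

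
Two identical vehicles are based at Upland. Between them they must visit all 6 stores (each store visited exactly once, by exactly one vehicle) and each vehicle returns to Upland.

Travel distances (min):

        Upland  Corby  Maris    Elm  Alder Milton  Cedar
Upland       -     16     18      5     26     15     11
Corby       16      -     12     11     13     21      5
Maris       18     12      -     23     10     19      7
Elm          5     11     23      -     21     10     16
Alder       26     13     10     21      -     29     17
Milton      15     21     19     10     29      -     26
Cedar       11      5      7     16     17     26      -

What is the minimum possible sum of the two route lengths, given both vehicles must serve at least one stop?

83 min — the smallest possible combined total.

Try each way of splitting the stops between the two vehicles (each non-empty) and, for each split, find the best tour for each vehicle:
  {Corby} + {Maris, Elm, Alder, Milton, Cedar}: 32 + 72 = 104
  {Maris} + {Corby, Elm, Alder, Milton, Cedar}: 36 + 73 = 109
  {Corby, Maris} + {Elm, Alder, Milton, Cedar}: 46 + 72 = 118
  {Elm} + {Corby, Maris, Alder, Milton, Cedar}: 10 + 73 = 83
  {Corby, Elm} + {Maris, Alder, Milton, Cedar}: 32 + 72 = 104
  {Maris, Elm} + {Corby, Alder, Milton, Cedar}: 46 + 73 = 119
  … (31 splits in total)
Best: vehicle 1 Upland → Elm → Upland = 10; vehicle 2 Upland → Milton → Maris → Alder → Corby → Cedar → Upland = 73; combined 83.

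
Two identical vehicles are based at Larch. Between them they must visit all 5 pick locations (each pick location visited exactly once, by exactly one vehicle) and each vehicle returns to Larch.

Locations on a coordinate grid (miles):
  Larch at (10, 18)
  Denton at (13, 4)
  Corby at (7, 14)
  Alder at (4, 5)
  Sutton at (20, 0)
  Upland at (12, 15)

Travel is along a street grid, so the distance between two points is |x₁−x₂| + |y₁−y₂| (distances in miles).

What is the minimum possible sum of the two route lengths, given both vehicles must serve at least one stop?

Try each way of splitting the stops between the two vehicles (each non-empty) and, for each split, find the best tour for each vehicle:
  {Denton} + {Corby, Alder, Sutton, Upland}: 34 + 68 = 102
  {Corby} + {Denton, Alder, Sutton, Upland}: 14 + 68 = 82
  {Denton, Corby} + {Alder, Sutton, Upland}: 40 + 68 = 108
  {Alder} + {Denton, Corby, Sutton, Upland}: 38 + 62 = 100
  {Denton, Alder} + {Corby, Sutton, Upland}: 46 + 62 = 108
  {Corby, Alder} + {Denton, Sutton, Upland}: 38 + 56 = 94
  … (15 splits in total)
  {Denton, Corby, Alder, Sutton} + {Upland}: 68 + 10 = 78  ← best
Best: vehicle 1 Larch → Denton → Sutton → Alder → Corby → Larch = 68; vehicle 2 Larch → Upland → Larch = 10; combined 78.

78 miles — the smallest possible combined total.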